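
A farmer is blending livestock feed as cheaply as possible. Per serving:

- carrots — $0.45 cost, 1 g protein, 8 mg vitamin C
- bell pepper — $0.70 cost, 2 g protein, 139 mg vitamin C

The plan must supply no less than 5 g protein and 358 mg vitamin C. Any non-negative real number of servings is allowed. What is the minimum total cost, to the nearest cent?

$1.80

Two binding constraints pin down two serving amounts, so the optimal mix uses at most two foods. The candidates are each food alone (scaled to the tighter of protein/vitamin C) and each pair with both constraints tight.
carrots only: max(5/1, 358/8) = 44.75 servings → $20.14.
bell pepper only: max(5/2, 358/139) = 2.576 servings → $1.80.
carrots + bell pepper: the both-tight solution has a negative serving — not a feasible corner.
So the least-cost plan costs $1.80.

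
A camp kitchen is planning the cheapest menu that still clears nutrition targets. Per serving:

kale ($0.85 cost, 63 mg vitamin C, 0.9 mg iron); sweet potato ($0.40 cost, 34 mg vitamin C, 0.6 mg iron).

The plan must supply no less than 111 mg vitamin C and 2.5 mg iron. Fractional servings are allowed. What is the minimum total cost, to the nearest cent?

$1.67

kale only: max(111/63, 2.5/0.9) = 2.778 servings → $2.36.
sweet potato only: max(111/34, 2.5/0.6) = 4.167 servings → $1.67.
kale + sweet potato: intersection lies outside the first quadrant.
So the least-cost plan costs $1.67.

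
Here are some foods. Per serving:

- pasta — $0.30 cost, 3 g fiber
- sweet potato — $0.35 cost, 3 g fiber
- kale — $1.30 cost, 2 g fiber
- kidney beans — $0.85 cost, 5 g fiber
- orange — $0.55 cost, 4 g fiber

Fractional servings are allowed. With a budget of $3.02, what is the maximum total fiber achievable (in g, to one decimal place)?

30.2 g

Fiber per dollar: pasta 10, sweet potato 8.571, orange 7.273, kidney beans 5.882, kale 1.538.
With no serving limits, spend the whole cost allowance on pasta: $3.02 / $0.30 × 3 g = 30.2 g.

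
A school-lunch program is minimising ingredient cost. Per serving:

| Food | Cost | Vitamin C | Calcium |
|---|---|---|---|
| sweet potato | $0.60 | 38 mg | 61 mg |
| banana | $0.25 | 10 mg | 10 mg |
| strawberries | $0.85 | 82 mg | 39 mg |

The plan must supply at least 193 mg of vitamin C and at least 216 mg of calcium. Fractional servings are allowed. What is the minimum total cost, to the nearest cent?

An LP optimum is at a vertex; with two nutrient constraints at most two foods are used. Check each candidate.
sweet potato only: max(193/38, 216/61) = 5.079 servings → $3.05.
banana only: max(193/10, 216/10) = 21.6 servings → $5.40.
strawberries only: max(193/82, 216/39) = 5.538 servings → $4.71.
sweet potato + banana with both tight: 1 serving and 15.5 servings → $4.47.
sweet potato + strawberries with both tight: 2.893 servings and 1.013 servings → $2.60.
banana + strawberries with both targets exact would need a negative amount; discard.
The minimum over all feasible corners is $2.60.

$2.60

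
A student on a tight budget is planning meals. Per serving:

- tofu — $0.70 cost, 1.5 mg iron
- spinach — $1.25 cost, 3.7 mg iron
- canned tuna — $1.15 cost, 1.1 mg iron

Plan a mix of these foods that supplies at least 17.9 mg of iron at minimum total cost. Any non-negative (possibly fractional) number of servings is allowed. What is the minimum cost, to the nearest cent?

Cost per mg of iron: spinach $0.3378, tofu $0.4667, canned tuna $1.0455.
With no serving limits, use only spinach: 17.9 mg / 3.7 mg = 4.838 servings × $1.25 = $6.05.

$6.05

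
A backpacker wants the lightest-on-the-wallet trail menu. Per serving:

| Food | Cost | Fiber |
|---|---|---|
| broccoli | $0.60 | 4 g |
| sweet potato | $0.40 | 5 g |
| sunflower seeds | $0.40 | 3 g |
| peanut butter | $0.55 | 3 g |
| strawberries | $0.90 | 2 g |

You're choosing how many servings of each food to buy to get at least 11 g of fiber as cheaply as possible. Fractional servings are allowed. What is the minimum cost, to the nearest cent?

Cost per g of fiber: sweet potato $0.0800, sunflower seeds $0.1333, broccoli $0.1500, peanut butter $0.1833, strawberries $0.4500.
With no serving limits, use only sweet potato: 11 g / 5 g = 2.2 servings × $0.40 = $0.88.

$0.88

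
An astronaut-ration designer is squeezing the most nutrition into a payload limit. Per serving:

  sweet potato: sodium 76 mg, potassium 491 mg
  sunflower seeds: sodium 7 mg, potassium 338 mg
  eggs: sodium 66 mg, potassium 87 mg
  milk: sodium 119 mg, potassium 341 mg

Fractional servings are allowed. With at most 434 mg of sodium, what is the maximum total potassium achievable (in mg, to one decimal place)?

20956.0 mg

Potassium per mg sodium: sunflower seeds 48.29, sweet potato 6.461, milk 2.866, eggs 1.318.
With no serving limits, spend the whole sodium allowance on sunflower seeds: 434 mg / 7 mg × 338 mg = 20956.0 mg.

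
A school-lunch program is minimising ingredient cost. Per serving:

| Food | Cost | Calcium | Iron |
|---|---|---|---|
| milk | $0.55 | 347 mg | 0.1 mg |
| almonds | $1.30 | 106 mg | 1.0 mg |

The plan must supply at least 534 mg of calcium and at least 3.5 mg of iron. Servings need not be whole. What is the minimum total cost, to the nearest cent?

$4.75

Two binding constraints pin down two serving amounts, so the optimal mix uses at most two foods. The candidates are each food alone (scaled to the tighter of calcium/iron) and each pair with both constraints tight.
milk only: max(534/347, 3.5/0.1) = 35 servings → $19.25.
almonds only: max(534/106, 3.5/1.0) = 5.038 servings → $6.55.
milk + almonds with both tight: 0.4845 servings and 3.452 servings → $4.75.
Cheapest feasible corner: $4.75.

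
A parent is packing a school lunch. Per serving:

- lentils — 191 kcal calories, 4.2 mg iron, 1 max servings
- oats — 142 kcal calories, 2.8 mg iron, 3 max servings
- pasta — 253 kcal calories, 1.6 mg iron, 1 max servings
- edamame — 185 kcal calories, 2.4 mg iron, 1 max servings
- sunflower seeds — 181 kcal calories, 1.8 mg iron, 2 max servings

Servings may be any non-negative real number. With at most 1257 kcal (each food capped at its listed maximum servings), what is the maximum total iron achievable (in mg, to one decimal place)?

19.2 mg

Iron per kcal: lentils 0.02199, oats 0.01972, edamame 0.01297, sunflower seeds 0.009945, pasta 0.006324.
Take 1 serving of lentils: uses 191 kcal, +4.2 mg iron (running total 4.2 mg).
Take 3 servings of oats: uses 426 kcal, +8.4 mg iron (running total 12.6 mg).
Take 1 serving of edamame: uses 185 kcal, +2.4 mg iron (running total 15.0 mg).
Take 2 servings of sunflower seeds: uses 362 kcal, +3.6 mg iron (running total 18.6 mg).
Take 0.3676 servings of pasta: uses 93 kcal, +0.6 mg iron (running total 19.2 mg).
Greedy by best ratio exhausts the calories allowance optimally: 19.2 mg.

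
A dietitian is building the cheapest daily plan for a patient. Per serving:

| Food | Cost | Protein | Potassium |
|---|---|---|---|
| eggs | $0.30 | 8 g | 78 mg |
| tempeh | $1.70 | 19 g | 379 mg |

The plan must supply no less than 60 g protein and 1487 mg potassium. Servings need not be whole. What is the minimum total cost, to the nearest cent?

An LP optimum is at a vertex; with two nutrient constraints at most two foods are used. Check each candidate.
eggs only: max(60/8, 1487/78) = 19.06 servings → $5.72.
tempeh only: max(60/19, 1487/379) = 3.923 servings → $6.67.
eggs + tempeh: intersection lies outside the first quadrant.
So the least-cost plan costs $5.72.

$5.72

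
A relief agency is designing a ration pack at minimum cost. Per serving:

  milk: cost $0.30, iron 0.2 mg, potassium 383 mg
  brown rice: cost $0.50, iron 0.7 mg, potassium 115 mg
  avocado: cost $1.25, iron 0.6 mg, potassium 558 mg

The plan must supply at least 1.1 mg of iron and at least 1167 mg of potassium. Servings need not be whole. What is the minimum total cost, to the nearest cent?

Check every corner: each single food scaled to meet both minima, and each pair solved so both constraints bind.
milk only: max(1.1/0.2, 1167/383) = 5.5 servings → $1.65.
brown rice only: max(1.1/0.7, 1167/115) = 10.15 servings → $5.07.
avocado only: max(1.1/0.6, 1167/558) = 2.091 servings → $2.61.
milk + brown rice with both tight: 2.817 servings and 0.7666 servings → $1.23.
milk + avocado with both tight: 0.731 servings and 1.59 servings → $2.21.
brown rice + avocado: the both-tight solution has a negative serving — not a feasible corner.
The minimum over all feasible corners is $1.23.

$1.23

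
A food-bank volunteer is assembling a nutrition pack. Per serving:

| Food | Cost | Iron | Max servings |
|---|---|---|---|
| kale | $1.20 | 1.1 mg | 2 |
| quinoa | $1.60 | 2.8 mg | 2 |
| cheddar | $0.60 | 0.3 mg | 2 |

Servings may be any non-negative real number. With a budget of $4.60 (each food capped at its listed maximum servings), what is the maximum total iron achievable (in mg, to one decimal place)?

Iron per dollar: quinoa 1.75, kale 0.9167, cheddar 0.5.
Take 2 servings of quinoa: spends $3.20, +5.6 mg iron (running total 5.6 mg).
Take 1.167 servings of kale: spends $1.40, +1.3 mg iron (running total 6.9 mg).
Filling greedily by iron-per-dollar is optimal for one linear limit, giving 6.9 mg.

6.9 mg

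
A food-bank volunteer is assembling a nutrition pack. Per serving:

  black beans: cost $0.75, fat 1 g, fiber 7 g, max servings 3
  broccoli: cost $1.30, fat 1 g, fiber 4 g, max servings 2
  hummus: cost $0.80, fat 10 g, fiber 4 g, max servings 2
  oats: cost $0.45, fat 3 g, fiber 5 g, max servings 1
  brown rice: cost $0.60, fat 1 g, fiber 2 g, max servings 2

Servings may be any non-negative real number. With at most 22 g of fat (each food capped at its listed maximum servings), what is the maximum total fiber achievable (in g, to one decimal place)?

Fiber per g fat: black beans 7, broccoli 4, brown rice 2, oats 1.667, hummus 0.4.
Take 3 servings of black beans: uses 3 g fat, +21.0 g fiber (running total 21.0 g).
Take 2 servings of broccoli: uses 2 g fat, +8.0 g fiber (running total 29.0 g).
Take 2 servings of brown rice: uses 2 g fat, +4.0 g fiber (running total 33.0 g).
Take 1 serving of oats: uses 3 g fat, +5.0 g fiber (running total 38.0 g).
Take 1.2 servings of hummus: uses 12 g fat, +4.8 g fiber (running total 42.8 g).
Filling greedily by fiber-per-g fat is optimal for one linear limit, giving 42.8 g.

42.8 g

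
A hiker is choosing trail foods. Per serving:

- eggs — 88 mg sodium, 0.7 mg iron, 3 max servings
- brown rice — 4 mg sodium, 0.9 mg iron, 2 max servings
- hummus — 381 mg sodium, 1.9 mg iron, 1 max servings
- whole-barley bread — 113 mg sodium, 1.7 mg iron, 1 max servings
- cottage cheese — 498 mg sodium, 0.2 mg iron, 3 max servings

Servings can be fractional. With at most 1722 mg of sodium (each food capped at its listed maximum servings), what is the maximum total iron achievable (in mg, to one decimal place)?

Iron per mg sodium: brown rice 0.225, whole-barley bread 0.01504, eggs 0.007955, hummus 0.004987, cottage cheese 0.0004016.
Take 2 servings of brown rice: uses 8 mg sodium, +1.8 mg iron (running total 1.8 mg).
Take 1 serving of whole-barley bread: uses 113 mg sodium, +1.7 mg iron (running total 3.5 mg).
Take 3 servings of eggs: uses 264 mg sodium, +2.1 mg iron (running total 5.6 mg).
Take 1 serving of hummus: uses 381 mg sodium, +1.9 mg iron (running total 7.5 mg).
Take 1.92 servings of cottage cheese: uses 956 mg sodium, +0.4 mg iron (running total 7.9 mg).
Filling greedily by iron-per-mg sodium is optimal for one linear limit, giving 7.9 mg.

7.9 mg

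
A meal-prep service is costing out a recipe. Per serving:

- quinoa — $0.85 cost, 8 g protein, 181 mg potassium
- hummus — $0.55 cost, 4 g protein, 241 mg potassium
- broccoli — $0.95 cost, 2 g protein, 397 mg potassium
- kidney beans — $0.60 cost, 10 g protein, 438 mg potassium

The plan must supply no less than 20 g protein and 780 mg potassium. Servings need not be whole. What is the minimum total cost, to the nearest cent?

$1.20

Check every corner: each single food scaled to meet both minima, and each pair solved so both constraints bind.
quinoa only: max(20/8, 780/181) = 4.309 servings → $3.66.
hummus only: max(20/4, 780/241) = 5 servings → $2.75.
broccoli only: max(20/2, 780/397) = 10 servings → $9.50.
kidney beans only: max(20/10, 780/438) = 2 servings → $1.20.
quinoa + hummus with both tight: 1.412 servings and 2.176 servings → $2.40.
quinoa + broccoli with both tight: 2.267 servings and 0.9311 servings → $2.81.
quinoa + kidney beans with both tight: 0.5667 servings and 1.547 servings → $1.41.
hummus + broccoli: the both-tight solution has a negative serving — not a feasible corner.
hummus + kidney beans: the both-tight solution has a negative serving — not a feasible corner.
broccoli + kidney beans: the both-tight solution has a negative serving — not a feasible corner.
So the least-cost plan costs $1.20.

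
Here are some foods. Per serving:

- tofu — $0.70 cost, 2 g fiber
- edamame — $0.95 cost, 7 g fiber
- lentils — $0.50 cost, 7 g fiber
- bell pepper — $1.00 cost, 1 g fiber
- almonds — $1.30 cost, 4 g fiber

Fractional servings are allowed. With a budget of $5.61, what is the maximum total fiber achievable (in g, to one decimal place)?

78.5 g

Fiber per dollar: lentils 14, edamame 7.368, almonds 3.077, tofu 2.857, bell pepper 1.
With no serving limits, spend the whole cost allowance on lentils: $5.61 / $0.50 × 7 g = 78.5 g.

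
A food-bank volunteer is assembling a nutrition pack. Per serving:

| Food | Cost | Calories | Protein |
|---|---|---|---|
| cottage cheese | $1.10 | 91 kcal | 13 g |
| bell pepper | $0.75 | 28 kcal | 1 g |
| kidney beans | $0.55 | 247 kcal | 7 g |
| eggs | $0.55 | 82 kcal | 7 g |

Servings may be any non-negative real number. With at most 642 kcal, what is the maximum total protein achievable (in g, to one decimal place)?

91.7 g

Protein per kcal: cottage cheese 0.1429, eggs 0.08537, bell pepper 0.03571, kidney beans 0.02834.
With no serving limits, spend the whole calories allowance on cottage cheese: 642 kcal / 91 kcal × 13 g = 91.7 g.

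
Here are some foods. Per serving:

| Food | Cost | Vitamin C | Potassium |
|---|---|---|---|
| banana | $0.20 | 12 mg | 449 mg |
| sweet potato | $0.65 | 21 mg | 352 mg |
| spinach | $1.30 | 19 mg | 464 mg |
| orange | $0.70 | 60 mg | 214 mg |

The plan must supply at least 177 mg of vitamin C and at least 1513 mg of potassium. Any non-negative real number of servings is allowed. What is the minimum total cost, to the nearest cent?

banana only: max(177/12, 1513/449) = 14.75 servings → $2.95.
sweet potato only: max(177/21, 1513/352) = 8.429 servings → $5.48.
spinach only: max(177/19, 1513/464) = 9.316 servings → $12.11.
orange only: max(177/60, 1513/214) = 7.07 servings → $4.95.
banana + sweet potato: the both-tight solution has a negative serving — not a feasible corner.
banana + spinach: intersection lies outside the first quadrant.
banana + orange with both tight: 2.171 servings and 2.516 servings → $2.20.
sweet potato + spinach: the both-tight solution has a negative serving — not a feasible corner.
sweet potato + orange with both tight: 3.182 servings and 1.836 servings → $3.35.
spinach + orange with both tight: 2.225 servings and 2.245 servings → $4.46.
Cheapest feasible corner: $2.20.

$2.20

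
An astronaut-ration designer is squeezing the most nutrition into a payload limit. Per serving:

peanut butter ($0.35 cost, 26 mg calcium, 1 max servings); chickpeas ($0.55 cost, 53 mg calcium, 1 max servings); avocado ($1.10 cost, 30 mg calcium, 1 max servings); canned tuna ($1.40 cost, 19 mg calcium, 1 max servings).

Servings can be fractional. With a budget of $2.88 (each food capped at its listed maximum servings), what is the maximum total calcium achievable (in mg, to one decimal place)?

Calcium per dollar: chickpeas 96.36, peanut butter 74.29, avocado 27.27, canned tuna 13.57.
Take 1 serving of chickpeas: spends $0.55, +53.0 mg calcium (running total 53.0 mg).
Take 1 serving of peanut butter: spends $0.35, +26.0 mg calcium (running total 79.0 mg).
Take 1 serving of avocado: spends $1.10, +30.0 mg calcium (running total 109.0 mg).
Take 0.6286 servings of canned tuna: spends $0.88, +11.9 mg calcium (running total 120.9 mg).
Filling greedily by calcium-per-dollar is optimal for one linear limit, giving 120.9 mg.

120.9 mg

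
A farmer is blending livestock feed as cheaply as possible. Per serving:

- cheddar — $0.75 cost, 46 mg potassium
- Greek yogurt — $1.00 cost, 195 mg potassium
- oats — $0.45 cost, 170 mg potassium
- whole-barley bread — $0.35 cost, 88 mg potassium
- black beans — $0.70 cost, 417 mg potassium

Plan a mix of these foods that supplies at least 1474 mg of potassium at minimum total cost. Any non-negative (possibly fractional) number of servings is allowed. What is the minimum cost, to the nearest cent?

$2.47

Cost per mg of potassium: black beans $0.0017, oats $0.0026, whole-barley bread $0.0040, Greek yogurt $0.0051, cheddar $0.0163.
With no serving limits, use only black beans: 1474 mg / 417 mg = 3.535 servings × $0.70 = $2.47.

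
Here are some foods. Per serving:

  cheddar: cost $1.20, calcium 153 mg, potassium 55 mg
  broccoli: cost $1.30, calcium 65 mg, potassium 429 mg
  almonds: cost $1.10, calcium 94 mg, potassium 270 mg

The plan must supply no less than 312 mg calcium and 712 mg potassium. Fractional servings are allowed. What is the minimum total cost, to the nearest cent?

This is a tiny linear program; its minimum lies at a vertex of the feasible set. List the vertices and price them.
cheddar only: max(312/153, 712/55) = 12.95 servings → $15.53.
broccoli only: max(312/65, 712/429) = 4.8 servings → $6.24.
almonds only: max(312/94, 712/270) = 3.319 servings → $3.65.
cheddar + broccoli with both tight: 1.411 servings and 1.479 servings → $3.62.
cheddar + almonds with both tight: 0.479 servings and 2.539 servings → $3.37.
broccoli + almonds: intersection lies outside the first quadrant.
The minimum over all feasible corners is $3.37.

$3.37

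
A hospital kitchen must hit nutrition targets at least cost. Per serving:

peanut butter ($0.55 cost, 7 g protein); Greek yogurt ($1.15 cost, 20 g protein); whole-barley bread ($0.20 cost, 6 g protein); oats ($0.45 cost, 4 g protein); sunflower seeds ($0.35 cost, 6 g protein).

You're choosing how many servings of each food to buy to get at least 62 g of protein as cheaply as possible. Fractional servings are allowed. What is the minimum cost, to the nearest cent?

$2.07

Cost per g of protein: whole-barley bread $0.0333, Greek yogurt $0.0575, sunflower seeds $0.0583, peanut butter $0.0786, oats $0.1125.
With no serving limits, use only whole-barley bread: 62 g / 6 g = 10.33 servings × $0.20 = $2.07.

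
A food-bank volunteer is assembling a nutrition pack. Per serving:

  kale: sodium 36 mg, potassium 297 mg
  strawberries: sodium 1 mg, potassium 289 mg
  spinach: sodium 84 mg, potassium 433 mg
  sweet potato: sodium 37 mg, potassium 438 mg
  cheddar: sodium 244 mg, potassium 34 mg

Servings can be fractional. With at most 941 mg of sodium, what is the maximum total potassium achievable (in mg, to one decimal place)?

271949.0 mg

Potassium per mg sodium: strawberries 289, sweet potato 11.84, kale 8.25, spinach 5.155, cheddar 0.1393.
With no serving limits, spend the whole sodium allowance on strawberries: 941 mg / 1 mg × 289 mg = 271949.0 mg.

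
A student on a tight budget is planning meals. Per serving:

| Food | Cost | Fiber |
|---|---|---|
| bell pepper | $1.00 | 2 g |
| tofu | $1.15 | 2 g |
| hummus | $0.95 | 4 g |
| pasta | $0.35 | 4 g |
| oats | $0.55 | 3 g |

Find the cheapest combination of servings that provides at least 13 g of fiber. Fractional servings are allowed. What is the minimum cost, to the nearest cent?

$1.14

Cost per g of fiber: pasta $0.0875, oats $0.1833, hummus $0.2375, bell pepper $0.5000, tofu $0.5750.
With no serving limits, use only pasta: 13 g / 4 g = 3.25 servings × $0.35 = $1.14.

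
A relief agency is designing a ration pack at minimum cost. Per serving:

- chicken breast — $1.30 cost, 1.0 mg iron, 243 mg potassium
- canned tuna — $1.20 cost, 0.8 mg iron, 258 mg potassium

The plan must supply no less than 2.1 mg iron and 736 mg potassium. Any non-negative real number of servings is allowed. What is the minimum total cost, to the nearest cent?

$3.42

chicken breast only: max(2.1/1.0, 736/243) = 3.029 servings → $3.94.
canned tuna only: max(2.1/0.8, 736/258) = 2.853 servings → $3.42.
chicken breast + canned tuna with both targets exact would need a negative amount; discard.
Cheapest feasible corner: $3.42.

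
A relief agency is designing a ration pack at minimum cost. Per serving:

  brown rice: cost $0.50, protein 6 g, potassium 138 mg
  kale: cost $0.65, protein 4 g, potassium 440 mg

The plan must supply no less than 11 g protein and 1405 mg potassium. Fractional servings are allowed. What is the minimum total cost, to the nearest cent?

Check every corner: each single food scaled to meet both minima, and each pair solved so both constraints bind.
brown rice only: max(11/6, 1405/138) = 10.18 servings → $5.09.
kale only: max(11/4, 1405/440) = 3.193 servings → $2.08.
brown rice + kale: the both-tight solution has a negative serving — not a feasible corner.
The minimum over all feasible corners is $2.08.

$2.08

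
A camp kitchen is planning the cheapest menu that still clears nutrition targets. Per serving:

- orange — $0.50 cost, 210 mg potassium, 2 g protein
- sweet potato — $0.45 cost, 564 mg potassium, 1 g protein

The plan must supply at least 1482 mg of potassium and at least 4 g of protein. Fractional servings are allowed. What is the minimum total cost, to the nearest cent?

$1.46

orange only: max(1482/210, 4/2) = 7.057 servings → $3.53.
sweet potato only: max(1482/564, 4/1) = 4 servings → $1.80.
orange + sweet potato with both tight: 0.8431 servings and 2.314 servings → $1.46.
Cheapest feasible corner: $1.46.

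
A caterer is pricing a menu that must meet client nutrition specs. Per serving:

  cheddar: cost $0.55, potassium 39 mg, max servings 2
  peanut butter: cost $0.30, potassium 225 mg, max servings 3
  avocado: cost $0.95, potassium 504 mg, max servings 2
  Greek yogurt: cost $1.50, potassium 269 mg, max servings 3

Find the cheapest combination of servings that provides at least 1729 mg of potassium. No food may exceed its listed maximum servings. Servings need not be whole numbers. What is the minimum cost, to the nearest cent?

$3.06

Cost per mg of potassium: peanut butter $0.0013, avocado $0.0019, Greek yogurt $0.0056, cheddar $0.0141.
Take 3 servings of peanut butter: +675.0 mg potassium for $0.90 (total $0.90, still need 1054.0 mg).
Take 2 servings of avocado: +1008.0 mg potassium for $1.90 (total $2.80, still need 46.0 mg).
Take 0.171 servings of Greek yogurt: +46.0 mg potassium for $0.26 (total $3.06, still need 0.0 mg).
Greedy by cheapest-per-mg is optimal for a single linear constraint, so the minimum cost is $3.06.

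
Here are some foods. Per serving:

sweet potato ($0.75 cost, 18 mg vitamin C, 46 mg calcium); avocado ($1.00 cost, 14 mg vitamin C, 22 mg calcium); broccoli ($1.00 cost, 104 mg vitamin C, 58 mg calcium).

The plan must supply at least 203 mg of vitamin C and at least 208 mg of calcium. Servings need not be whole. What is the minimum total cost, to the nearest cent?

An LP optimum is at a vertex; with two nutrient constraints at most two foods are used. Check each candidate.
sweet potato only: max(203/18, 208/46) = 11.28 servings → $8.46.
avocado only: max(203/14, 208/22) = 14.5 servings → $14.50.
broccoli only: max(203/104, 208/58) = 3.586 servings → $3.59.
sweet potato + avocado with both targets exact would need a negative amount; discard.
sweet potato + broccoli with both tight: 2.636 servings and 1.496 servings → $3.47.
avocado + broccoli with both tight: 6.679 servings and 1.053 servings → $7.73.
The minimum over all feasible corners is $3.47.

$3.47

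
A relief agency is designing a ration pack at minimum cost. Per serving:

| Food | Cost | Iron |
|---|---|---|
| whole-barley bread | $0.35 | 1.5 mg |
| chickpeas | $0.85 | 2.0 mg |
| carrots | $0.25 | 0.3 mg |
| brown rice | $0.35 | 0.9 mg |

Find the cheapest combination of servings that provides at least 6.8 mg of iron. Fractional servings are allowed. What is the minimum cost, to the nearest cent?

Cost per mg of iron: whole-barley bread $0.2333, brown rice $0.3889, chickpeas $0.4250, carrots $0.8333.
With no serving limits, use only whole-barley bread: 6.8 mg / 1.5 mg = 4.533 servings × $0.35 = $1.59.

$1.59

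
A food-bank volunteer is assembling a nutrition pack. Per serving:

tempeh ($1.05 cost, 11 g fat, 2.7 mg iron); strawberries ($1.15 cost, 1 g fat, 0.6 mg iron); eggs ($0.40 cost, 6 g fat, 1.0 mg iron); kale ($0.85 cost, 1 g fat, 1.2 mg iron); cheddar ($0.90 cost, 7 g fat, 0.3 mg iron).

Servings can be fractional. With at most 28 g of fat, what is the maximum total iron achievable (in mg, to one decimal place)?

Iron per g fat: kale 1.2, strawberries 0.6, tempeh 0.2455, eggs 0.1667, cheddar 0.04286.
With no serving limits, spend the whole fat allowance on kale: 28 g / 1 g × 1.2 mg = 33.6 mg.

33.6 mg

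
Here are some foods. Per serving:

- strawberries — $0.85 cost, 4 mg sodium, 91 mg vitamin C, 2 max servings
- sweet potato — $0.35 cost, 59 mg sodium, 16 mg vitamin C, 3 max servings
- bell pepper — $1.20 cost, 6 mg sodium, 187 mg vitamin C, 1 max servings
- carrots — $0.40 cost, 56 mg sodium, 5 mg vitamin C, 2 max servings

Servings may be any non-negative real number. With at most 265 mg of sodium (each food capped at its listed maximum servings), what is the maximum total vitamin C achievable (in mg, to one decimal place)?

Vitamin C per mg sodium: bell pepper 31.17, strawberries 22.75, sweet potato 0.2712, carrots 0.08929.
Take 1 serving of bell pepper: uses 6 mg sodium, +187.0 mg vitamin C (running total 187.0 mg).
Take 2 servings of strawberries: uses 8 mg sodium, +182.0 mg vitamin C (running total 369.0 mg).
Take 3 servings of sweet potato: uses 177 mg sodium, +48.0 mg vitamin C (running total 417.0 mg).
Take 1.321 servings of carrots: uses 74 mg sodium, +6.6 mg vitamin C (running total 423.6 mg).
Filling greedily by vitamin C-per-mg sodium is optimal for one linear limit, giving 423.6 mg.

423.6 mg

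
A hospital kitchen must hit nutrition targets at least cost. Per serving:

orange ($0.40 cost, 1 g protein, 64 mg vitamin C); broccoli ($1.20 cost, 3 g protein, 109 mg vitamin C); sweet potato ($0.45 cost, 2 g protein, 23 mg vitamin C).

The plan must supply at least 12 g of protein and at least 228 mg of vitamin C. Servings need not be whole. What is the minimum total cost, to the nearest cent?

$3.00

Compare the cost at each extreme point of the feasible region.
orange only: max(12/1, 228/64) = 12 servings → $4.80.
broccoli only: max(12/3, 228/109) = 4 servings → $4.80.
sweet potato only: max(12/2, 228/23) = 9.913 servings → $4.46.
orange + broccoli: the both-tight solution has a negative serving — not a feasible corner.
orange + sweet potato with both tight: 1.714 servings and 5.143 servings → $3.00.
broccoli + sweet potato with both tight: 1.208 servings and 4.188 servings → $3.33.
The minimum over all feasible corners is $3.00.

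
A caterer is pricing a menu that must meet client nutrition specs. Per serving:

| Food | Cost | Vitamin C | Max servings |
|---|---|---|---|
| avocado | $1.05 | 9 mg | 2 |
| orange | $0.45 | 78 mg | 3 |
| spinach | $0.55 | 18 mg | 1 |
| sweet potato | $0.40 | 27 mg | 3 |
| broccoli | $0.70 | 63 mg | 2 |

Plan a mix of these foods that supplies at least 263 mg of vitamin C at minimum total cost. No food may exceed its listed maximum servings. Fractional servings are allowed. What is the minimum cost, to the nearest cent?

$1.67

Cost per mg of vitamin C: orange $0.0058, broccoli $0.0111, sweet potato $0.0148, spinach $0.0306, avocado $0.1167.
Take 3 servings of orange: +234.0 mg vitamin C for $1.35 (total $1.35, still need 29.0 mg).
Take 0.4603 servings of broccoli: +29.0 mg vitamin C for $0.32 (total $1.67, still need 0.0 mg).
Filling from the cheapest source first is optimal under one linear minimum: $1.67.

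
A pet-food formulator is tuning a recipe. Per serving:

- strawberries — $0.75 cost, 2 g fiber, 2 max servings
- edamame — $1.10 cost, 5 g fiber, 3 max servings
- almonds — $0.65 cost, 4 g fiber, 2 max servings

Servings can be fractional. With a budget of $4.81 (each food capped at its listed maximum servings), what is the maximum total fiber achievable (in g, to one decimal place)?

Fiber per dollar: almonds 6.154, edamame 4.545, strawberries 2.667.
Take 2 servings of almonds: spends $1.30, +8.0 g fiber (running total 8.0 g).
Take 3 servings of edamame: spends $3.30, +15.0 g fiber (running total 23.0 g).
Take 0.28 servings of strawberries: spends $0.21, +0.6 g fiber (running total 23.6 g).
Filling greedily by fiber-per-dollar is optimal for one linear limit, giving 23.6 g.

23.6 g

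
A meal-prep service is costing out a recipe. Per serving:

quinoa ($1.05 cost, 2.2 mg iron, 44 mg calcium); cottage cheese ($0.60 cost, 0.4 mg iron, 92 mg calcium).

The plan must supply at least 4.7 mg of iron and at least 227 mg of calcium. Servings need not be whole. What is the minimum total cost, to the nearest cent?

$2.89

A basic optimal solution has at most two foods positive. Try each food alone and each pair with both targets met exactly.
quinoa only: max(4.7/2.2, 227/44) = 5.159 servings → $5.42.
cottage cheese only: max(4.7/0.4, 227/92) = 11.75 servings → $7.05.
quinoa + cottage cheese with both tight: 1.848 servings and 1.583 servings → $2.89.
Cheapest feasible corner: $2.89.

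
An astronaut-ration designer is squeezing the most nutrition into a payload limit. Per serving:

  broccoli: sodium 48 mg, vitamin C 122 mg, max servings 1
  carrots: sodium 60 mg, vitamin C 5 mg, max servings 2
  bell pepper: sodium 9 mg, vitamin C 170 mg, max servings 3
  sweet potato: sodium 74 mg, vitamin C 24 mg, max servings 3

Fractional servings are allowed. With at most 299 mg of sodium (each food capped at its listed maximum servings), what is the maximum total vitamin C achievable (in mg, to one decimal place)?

704.2 mg

Vitamin C per mg sodium: bell pepper 18.89, broccoli 2.542, sweet potato 0.3243, carrots 0.08333.
Take 3 servings of bell pepper: uses 27 mg sodium, +510.0 mg vitamin C (running total 510.0 mg).
Take 1 serving of broccoli: uses 48 mg sodium, +122.0 mg vitamin C (running total 632.0 mg).
Take 3 servings of sweet potato: uses 222 mg sodium, +72.0 mg vitamin C (running total 704.0 mg).
Take 0.03333 servings of carrots: uses 2 mg sodium, +0.2 mg vitamin C (running total 704.2 mg).
Filling greedily by vitamin C-per-mg sodium is optimal for one linear limit, giving 704.2 mg.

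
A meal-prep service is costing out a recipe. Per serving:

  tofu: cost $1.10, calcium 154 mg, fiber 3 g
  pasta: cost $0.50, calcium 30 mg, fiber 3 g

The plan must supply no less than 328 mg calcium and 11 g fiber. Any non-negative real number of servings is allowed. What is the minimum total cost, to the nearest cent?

Compare the cost at each extreme point of the feasible region.
tofu only: max(328/154, 11/3) = 3.667 servings → $4.03.
pasta only: max(328/30, 11/3) = 10.93 servings → $5.47.
tofu + pasta with both tight: 1.758 servings and 1.909 servings → $2.89.
The minimum over all feasible corners is $2.89.

$2.89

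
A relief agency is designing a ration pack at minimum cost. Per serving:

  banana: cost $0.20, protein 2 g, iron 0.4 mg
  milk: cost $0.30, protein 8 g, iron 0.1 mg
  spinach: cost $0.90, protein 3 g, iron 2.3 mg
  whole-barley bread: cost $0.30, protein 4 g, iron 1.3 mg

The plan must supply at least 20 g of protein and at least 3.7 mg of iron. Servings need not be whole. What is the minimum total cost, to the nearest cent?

$1.16

banana only: max(20/2, 3.7/0.4) = 10 servings → $2.00.
milk only: max(20/8, 3.7/0.1) = 37 servings → $11.10.
spinach only: max(20/3, 3.7/2.3) = 6.667 servings → $6.00.
whole-barley bread only: max(20/4, 3.7/1.3) = 5 servings → $1.50.
banana + milk with both tight: 9.2 servings and 0.2 servings → $1.90.
banana + spinach: the both-tight solution has a negative serving — not a feasible corner.
banana + whole-barley bread: intersection lies outside the first quadrant.
milk + spinach with both tight: 1.928 servings and 1.525 servings → $1.95.
milk + whole-barley bread with both tight: 1.12 servings and 2.76 servings → $1.16.
spinach + whole-barley bread with both targets exact would need a negative amount; discard.
The minimum over all feasible corners is $1.16.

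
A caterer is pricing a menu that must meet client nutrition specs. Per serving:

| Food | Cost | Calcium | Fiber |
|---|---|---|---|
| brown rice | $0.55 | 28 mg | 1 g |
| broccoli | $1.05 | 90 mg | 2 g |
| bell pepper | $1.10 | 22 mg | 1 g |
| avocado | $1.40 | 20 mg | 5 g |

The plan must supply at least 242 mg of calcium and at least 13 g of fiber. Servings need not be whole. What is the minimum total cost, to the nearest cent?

brown rice only: max(242/28, 13/1) = 13 servings → $7.15.
broccoli only: max(242/90, 13/2) = 6.5 servings → $6.83.
bell pepper only: max(242/22, 13/1) = 13 servings → $14.30.
avocado only: max(242/20, 13/5) = 12.1 servings → $16.94.
brown rice + broccoli with both targets exact would need a negative amount; discard.
brown rice + bell pepper with both targets exact would need a negative amount; discard.
brown rice + avocado with both tight: 7.917 servings and 1.017 servings → $5.78.
broccoli + bell pepper with both targets exact would need a negative amount; discard.
broccoli + avocado with both tight: 2.317 servings and 1.673 servings → $4.78.
bell pepper + avocado with both tight: 10.56 servings and 0.4889 servings → $12.30.
So the least-cost plan costs $4.78.

$4.78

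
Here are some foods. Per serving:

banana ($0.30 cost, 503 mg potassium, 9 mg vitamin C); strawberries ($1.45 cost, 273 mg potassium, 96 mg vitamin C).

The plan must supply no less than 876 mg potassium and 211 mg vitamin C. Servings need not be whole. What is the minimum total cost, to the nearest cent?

For a min-cost LP with two ≥-constraints, a basic feasible solution has at most two positive variables.
banana only: max(876/503, 211/9) = 23.44 servings → $7.03.
strawberries only: max(876/273, 211/96) = 3.209 servings → $4.65.
banana + strawberries with both tight: 0.5781 servings and 2.144 servings → $3.28.
Cheapest feasible corner: $3.28.

$3.28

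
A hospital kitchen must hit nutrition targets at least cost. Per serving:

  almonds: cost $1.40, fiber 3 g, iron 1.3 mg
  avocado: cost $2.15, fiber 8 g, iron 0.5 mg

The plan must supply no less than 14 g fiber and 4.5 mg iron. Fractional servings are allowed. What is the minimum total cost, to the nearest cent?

$5.70

Compare the cost at each extreme point of the feasible region.
almonds only: max(14/3, 4.5/1.3) = 4.667 servings → $6.53.
avocado only: max(14/8, 4.5/0.5) = 9 servings → $19.35.
almonds + avocado with both tight: 3.258 servings and 0.5281 servings → $5.70.
Cheapest feasible corner: $5.70.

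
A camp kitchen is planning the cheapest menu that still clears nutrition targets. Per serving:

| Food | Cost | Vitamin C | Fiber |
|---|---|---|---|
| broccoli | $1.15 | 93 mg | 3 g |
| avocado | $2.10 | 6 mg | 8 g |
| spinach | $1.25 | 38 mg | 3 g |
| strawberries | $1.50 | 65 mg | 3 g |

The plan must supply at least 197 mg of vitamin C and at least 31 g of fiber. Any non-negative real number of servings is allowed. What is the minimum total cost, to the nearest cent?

With two linear requirements the optimum uses one or two foods; enumerate the corners.
broccoli only: max(197/93, 31/3) = 10.33 servings → $11.88.
avocado only: max(197/6, 31/8) = 32.83 servings → $68.95.
spinach only: max(197/38, 31/3) = 10.33 servings → $12.92.
strawberries only: max(197/65, 31/3) = 10.33 servings → $15.50.
broccoli + avocado with both tight: 1.915 servings and 3.157 servings → $8.83.
broccoli + spinach with both targets exact would need a negative amount; discard.
broccoli + strawberries: intersection lies outside the first quadrant.
avocado + spinach with both tight: 2.052 servings and 4.86 servings → $10.39.
avocado + strawberries with both tight: 2.837 servings and 2.769 servings → $10.11.
spinach + strawberries: the both-tight solution has a negative serving — not a feasible corner.
Cheapest feasible corner: $8.83.

$8.83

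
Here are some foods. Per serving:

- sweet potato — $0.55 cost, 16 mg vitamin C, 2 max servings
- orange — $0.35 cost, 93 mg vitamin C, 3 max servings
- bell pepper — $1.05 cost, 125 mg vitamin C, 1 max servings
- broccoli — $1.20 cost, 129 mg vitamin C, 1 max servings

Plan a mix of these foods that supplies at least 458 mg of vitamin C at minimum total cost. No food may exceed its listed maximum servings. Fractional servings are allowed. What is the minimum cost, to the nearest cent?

$2.60

Cost per mg of vitamin C: orange $0.0038, bell pepper $0.0084, broccoli $0.0093, sweet potato $0.0344.
Take 3 servings of orange: +279.0 mg vitamin C for $1.05 (total $1.05, still need 179.0 mg).
Take 1 serving of bell pepper: +125.0 mg vitamin C for $1.05 (total $2.10, still need 54.0 mg).
Take 0.4186 servings of broccoli: +54.0 mg vitamin C for $0.50 (total $2.60, still need 0.0 mg).
Filling from the cheapest source first is optimal under one linear minimum: $2.60.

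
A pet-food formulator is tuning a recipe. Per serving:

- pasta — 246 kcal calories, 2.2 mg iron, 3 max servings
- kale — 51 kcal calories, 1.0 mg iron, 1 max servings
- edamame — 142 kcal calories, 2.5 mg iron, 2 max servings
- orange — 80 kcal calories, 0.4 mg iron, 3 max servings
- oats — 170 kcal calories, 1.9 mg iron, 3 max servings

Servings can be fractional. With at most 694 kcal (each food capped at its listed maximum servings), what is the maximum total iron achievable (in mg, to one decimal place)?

10.0 mg

Iron per kcal: kale 0.01961, edamame 0.01761, oats 0.01118, pasta 0.008943, orange 0.005.
Take 1 serving of kale: uses 51 kcal, +1.0 mg iron (running total 1.0 mg).
Take 2 servings of edamame: uses 284 kcal, +5.0 mg iron (running total 6.0 mg).
Take 2.112 servings of oats: uses 359 kcal, +4.0 mg iron (running total 10.0 mg).
Greedy by best ratio exhausts the calories allowance optimally: 10.0 mg.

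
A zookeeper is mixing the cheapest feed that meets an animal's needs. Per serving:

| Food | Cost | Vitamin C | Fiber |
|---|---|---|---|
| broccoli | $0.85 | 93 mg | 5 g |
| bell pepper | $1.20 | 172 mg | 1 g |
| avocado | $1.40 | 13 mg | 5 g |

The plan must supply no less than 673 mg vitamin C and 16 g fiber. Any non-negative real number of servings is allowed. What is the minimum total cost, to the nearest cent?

$5.24

For a min-cost LP with two ≥-constraints, a basic feasible solution has at most two positive variables.
broccoli only: max(673/93, 16/5) = 7.237 servings → $6.15.
bell pepper only: max(673/172, 16/1) = 16 servings → $19.20.
avocado only: max(673/13, 16/5) = 51.77 servings → $72.48.
broccoli + bell pepper with both tight: 2.711 servings and 2.447 servings → $5.24.
broccoli + avocado: intersection lies outside the first quadrant.
bell pepper + avocado with both tight: 3.727 servings and 2.455 servings → $7.91.
So the least-cost plan costs $5.24.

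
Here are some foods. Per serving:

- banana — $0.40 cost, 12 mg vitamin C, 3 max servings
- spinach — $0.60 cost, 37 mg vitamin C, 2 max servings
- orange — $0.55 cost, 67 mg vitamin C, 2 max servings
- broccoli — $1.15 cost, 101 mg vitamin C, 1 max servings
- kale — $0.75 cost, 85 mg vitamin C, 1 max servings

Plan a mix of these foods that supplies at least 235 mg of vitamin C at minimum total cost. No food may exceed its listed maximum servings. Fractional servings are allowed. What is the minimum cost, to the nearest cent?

Cost per mg of vitamin C: orange $0.0082, kale $0.0088, broccoli $0.0114, spinach $0.0162, banana $0.0333.
Take 2 servings of orange: +134.0 mg vitamin C for $1.10 (total $1.10, still need 101.0 mg).
Take 1 serving of kale: +85.0 mg vitamin C for $0.75 (total $1.85, still need 16.0 mg).
Take 0.1584 servings of broccoli: +16.0 mg vitamin C for $0.18 (total $2.03, still need 0.0 mg).
Filling from the cheapest source first is optimal under one linear minimum: $2.03.

$2.03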